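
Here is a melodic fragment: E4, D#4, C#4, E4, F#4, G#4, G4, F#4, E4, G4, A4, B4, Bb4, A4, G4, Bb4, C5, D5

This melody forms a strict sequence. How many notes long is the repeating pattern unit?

Try groups of 6 (3 cells in 18 notes):
E4 D#4 C#4 E4 F#4 G#4 | G4 F#4 E4 G4 A4 B4 | Bb4 A4 G4 Bb4 C5 D5
That's a consistent up a 3rd shift per cell, and no other grouping gives one.

6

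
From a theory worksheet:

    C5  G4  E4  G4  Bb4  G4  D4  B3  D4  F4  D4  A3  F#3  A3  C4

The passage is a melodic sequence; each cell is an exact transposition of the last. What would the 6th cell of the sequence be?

Unit = 5 notes; the statements start on C5, G4, D4, moving down a 4th each time.
Extending down a 4th: A3 → E3 → B2.
So cell 6 is B2 F#2 D#2 F#2 A2.

B2 F#2 D#2 F#2 A2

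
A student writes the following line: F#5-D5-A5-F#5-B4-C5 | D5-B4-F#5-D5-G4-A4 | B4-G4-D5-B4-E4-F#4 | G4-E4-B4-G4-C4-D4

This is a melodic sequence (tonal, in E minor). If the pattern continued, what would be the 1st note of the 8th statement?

F#3

The unit is 6 notes. Position-1 pitches of the 4 shown cells: F#5, D5, B4, G4.
Carrying that down a 3rd forward: E4 → C4 → A3 → F#3.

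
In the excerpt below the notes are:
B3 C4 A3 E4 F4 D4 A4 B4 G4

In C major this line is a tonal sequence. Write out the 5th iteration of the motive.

With a 3-note motive the entries are B3, E4, A4, each up a 4th from the previous.
Extending up a 4th: D5 → G5.
Statement 5 starts on G5 and keeps the same diatonic contour: G5 A5 F5.

G5 A5 F5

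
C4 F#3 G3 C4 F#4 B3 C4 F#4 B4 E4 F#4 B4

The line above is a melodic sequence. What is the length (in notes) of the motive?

12 notes total. Splitting into 3 groups of 4:
C4 F#3 G3 C4 | F#4 B3 C4 F#4 | B4 E4 F#4 B4
Each cell is the previous one up a 4th — so the unit is 4 notes.

4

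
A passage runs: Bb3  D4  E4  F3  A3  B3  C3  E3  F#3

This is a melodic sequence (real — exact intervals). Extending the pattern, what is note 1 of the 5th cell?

D2

Grouping in 3s, the 1st note of each cell is Bb3, F3, C3.
Extending down a 4th: G2 → D2.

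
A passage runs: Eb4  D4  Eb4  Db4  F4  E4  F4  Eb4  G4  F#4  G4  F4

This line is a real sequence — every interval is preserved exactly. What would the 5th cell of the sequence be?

With a 4-note motive the entries are Eb4, F4, G4, each up a 2nd from the previous.
Carrying on: A4 → B4.
So cell 5 is B4 A#4 B4 A4.

B4 A#4 B4 A4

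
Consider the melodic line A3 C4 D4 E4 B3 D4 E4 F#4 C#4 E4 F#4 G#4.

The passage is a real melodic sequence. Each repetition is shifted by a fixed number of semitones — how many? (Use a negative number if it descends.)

2

Taking 4-note groups, the heads are A3, B3, C#4: the pattern moves up a 2nd.
A3→B3 is 59 − 57 = 2 semitones.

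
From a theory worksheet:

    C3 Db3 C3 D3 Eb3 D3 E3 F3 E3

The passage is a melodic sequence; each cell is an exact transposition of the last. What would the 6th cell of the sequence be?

The 3-note cells begin on C3, D3, E3 — each up a 2nd from the last.
Carrying on: F#3 → G#3 → A#3.
So cell 6 is A#3 B3 A#3.

A#3 B3 A#3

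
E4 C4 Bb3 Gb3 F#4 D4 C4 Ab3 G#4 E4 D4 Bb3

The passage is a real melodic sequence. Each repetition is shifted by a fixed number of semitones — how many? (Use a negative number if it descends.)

2

The 4-note cells begin on E4, F#4, G#4 — each up a 2nd from the last.
Counting half-steps from E4 to F#4: 2.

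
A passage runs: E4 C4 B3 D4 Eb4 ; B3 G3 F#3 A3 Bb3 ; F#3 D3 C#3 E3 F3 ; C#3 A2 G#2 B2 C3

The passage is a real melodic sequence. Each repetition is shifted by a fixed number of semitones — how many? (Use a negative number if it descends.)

With a 5-note motive the entries are E4, B3, F#3, C#3, each down a 4th from the previous.
E4→B3 is 59 − 64 = -5 semitones.

-5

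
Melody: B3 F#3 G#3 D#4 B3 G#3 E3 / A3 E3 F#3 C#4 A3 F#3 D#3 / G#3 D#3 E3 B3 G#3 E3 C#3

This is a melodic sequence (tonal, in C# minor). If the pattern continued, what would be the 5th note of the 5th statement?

Grouping in 7s, the 5th note of each cell is B3, A3, G#3.
Each moves down a 2nd. Continuing: F#3 → E3.

E3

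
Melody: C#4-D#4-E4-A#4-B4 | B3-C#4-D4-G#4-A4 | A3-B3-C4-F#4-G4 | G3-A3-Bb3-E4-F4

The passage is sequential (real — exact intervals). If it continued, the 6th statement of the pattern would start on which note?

Unit = 5 notes; the statements start on C#4, B3, A3, G3, moving down a 2nd each time.
Continuing: F3 → Eb3. Statement 6 starts on Eb3.

Eb3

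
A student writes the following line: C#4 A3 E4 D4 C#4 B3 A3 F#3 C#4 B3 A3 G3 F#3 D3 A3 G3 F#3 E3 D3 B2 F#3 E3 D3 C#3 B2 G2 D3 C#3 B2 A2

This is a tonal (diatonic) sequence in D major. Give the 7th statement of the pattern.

With a 6-note motive the entries are C#4, A3, F#3, D3, B2, each down a 3rd from the previous.
Continuing the starts: G2 → E2.
Statement 7 starts on E2 and keeps the same diatonic contour: E2 C#2 G2 F#2 E2 D2.

E2 C#2 G2 F#2 E2 D2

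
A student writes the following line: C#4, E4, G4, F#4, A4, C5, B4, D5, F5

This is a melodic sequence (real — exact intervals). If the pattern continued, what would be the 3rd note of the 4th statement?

Bb5

With 3-note cells, note 3 of each statement runs G4, C5, F5.
Each moves up a 4th; the next is Bb5.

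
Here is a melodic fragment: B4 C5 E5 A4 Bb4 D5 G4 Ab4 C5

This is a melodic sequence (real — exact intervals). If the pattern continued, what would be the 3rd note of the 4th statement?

Grouping in 3s, the 3rd note of each cell is E5, D5, C5.
One more down a 2nd gives Bb4.

Bb4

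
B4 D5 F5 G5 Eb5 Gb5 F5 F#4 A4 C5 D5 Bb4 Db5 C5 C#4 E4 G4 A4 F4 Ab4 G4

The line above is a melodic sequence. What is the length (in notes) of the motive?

Try groups of 7 (3 cells in 21 notes):
B4 D5 F5 G5 Eb5 Gb5 F5 | F#4 A4 C5 D5 Bb4 Db5 C5 | C#4 E4 G4 A4 F4 Ab4 G4
That's a consistent down a 4th shift per cell, and no other grouping gives one.

7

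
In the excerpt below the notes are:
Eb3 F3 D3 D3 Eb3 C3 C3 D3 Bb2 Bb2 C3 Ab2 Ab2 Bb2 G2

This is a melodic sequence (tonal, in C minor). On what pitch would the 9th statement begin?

Unit = 3 notes; the statements start on Eb3, D3, C3, Bb2, Ab2, moving down a 2nd each time.
Continuing: G2 → F2 → Eb2 → D2. Statement 9 starts on D2.

D2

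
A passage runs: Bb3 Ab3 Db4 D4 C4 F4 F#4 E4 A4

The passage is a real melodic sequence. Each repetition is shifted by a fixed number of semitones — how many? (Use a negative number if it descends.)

4

Taking 3-note groups, the heads are Bb3, D4, F#4: the pattern moves up a 3rd.
Counting half-steps from Bb3 to D4: 4.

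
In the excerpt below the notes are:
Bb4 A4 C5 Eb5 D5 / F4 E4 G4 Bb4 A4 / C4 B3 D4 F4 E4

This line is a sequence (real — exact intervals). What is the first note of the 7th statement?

E2

Unit = 5 notes; the statements start on Bb4, F4, C4, moving down a 4th each time.
Continuing: G3 → D3 → A2 → E2. Statement 7 starts on E2.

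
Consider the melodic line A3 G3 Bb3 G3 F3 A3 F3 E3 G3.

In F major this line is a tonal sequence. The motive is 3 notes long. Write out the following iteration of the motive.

E3 D3 F3

Taking 3-note groups, the heads are A3, G3, F3: the pattern moves down a 2nd.
So cell 4 is E3 D3 F3.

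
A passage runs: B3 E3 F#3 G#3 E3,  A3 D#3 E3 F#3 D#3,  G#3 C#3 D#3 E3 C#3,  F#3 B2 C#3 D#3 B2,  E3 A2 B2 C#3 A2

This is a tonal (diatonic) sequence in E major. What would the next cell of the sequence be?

Taking 5-note groups, the heads are B3, A3, G#3, F#3, E3: the pattern moves down a 2nd.
From D#3 the diatonic shape gives D#3 G#2 A2 B2 G#2.

D#3 G#2 A2 B2 G#2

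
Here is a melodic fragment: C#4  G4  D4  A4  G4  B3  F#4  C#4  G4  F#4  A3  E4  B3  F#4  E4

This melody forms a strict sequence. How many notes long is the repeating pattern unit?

5

15 notes total. Splitting into 3 groups of 5:
C#4 G4 D4 A4 G4 | B3 F#4 C#4 G4 F#4 | A3 E4 B3 F#4 E4
Every group is a transposition down a 2nd of the one before; no shorter unit works.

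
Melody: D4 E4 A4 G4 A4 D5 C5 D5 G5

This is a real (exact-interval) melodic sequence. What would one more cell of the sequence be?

The 3-note cells begin on D4, G4, C5 — each up a 4th from the last.
From F5 the exact shape gives F5 G5 C6.

F5 G5 C6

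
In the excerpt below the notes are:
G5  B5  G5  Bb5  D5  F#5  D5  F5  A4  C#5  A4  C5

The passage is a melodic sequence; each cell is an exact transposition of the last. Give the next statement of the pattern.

E4 G#4 E4 G4

With a 4-note motive the entries are G5, D5, A4, each down a 4th from the previous.
Statement 4 starts on E4 and keeps the same exact contour: E4 G#4 E4 G4.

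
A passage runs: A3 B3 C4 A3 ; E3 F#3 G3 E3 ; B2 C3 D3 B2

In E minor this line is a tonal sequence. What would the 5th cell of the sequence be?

C2 D2 E2 C2

Taking 4-note groups, the heads are A3, E3, B2: the pattern moves down a 4th.
Continuing the starts: F#2 → C2.
So cell 5 is C2 D2 E2 C2.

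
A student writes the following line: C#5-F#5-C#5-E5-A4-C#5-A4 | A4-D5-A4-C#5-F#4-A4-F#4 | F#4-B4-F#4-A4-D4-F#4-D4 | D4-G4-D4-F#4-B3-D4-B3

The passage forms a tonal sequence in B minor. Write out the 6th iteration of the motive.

G3 C#4 G3 B3 E3 G3 E3

With a 7-note motive the entries are C#5, A4, F#4, D4, each down a 3rd from the previous.
Extending down a 3rd: B3 → G3.
From G3 the diatonic shape gives G3 C#4 G3 B3 E3 G3 E3.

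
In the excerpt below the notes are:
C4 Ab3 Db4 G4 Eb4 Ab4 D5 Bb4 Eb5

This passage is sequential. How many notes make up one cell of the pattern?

9 notes total. Splitting into 3 groups of 3:
C4 Ab3 Db4 | G4 Eb4 Ab4 | D5 Bb4 Eb5
Every group is a transposition up a 5th of the one before; no shorter unit works.

3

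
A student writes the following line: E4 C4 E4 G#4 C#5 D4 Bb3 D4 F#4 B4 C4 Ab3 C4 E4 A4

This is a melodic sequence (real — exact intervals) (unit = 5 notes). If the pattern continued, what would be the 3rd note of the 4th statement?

Bb3

With 5-note cells, note 3 of each statement runs E4, D4, C4.
Each moves down a 2nd; the next is Bb3.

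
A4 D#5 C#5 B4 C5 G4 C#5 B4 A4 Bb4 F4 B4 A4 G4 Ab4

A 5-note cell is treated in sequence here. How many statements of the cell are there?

3

15 notes in groups of 5 gives 15/5 = 3 statements.
Starts: A4, G4, F4 — each down a 2nd.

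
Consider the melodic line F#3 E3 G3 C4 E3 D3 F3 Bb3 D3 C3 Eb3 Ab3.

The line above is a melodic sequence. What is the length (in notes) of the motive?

4

Try groups of 4 (3 cells in 12 notes):
F#3 E3 G3 C4 | E3 D3 F3 Bb3 | D3 C3 Eb3 Ab3
Each cell is the previous one down a 2nd — so the unit is 4 notes.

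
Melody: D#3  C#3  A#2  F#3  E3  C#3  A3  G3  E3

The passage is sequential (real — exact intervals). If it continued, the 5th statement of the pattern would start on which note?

The 3-note cells begin on D#3, F#3, A3 — each up a 3rd from the last.
Continuing: C4 → Eb4. Statement 5 starts on Eb4.

Eb4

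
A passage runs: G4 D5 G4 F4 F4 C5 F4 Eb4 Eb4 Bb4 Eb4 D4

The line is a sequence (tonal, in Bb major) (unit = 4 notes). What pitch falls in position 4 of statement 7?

G3

With 4-note cells, note 4 of each statement runs F4, Eb4, D4.
Each moves down a 2nd. Continuing: C4 → Bb3 → A3 → G3.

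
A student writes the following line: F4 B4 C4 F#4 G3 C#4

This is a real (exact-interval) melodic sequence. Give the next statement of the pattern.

Taking 2-note groups, the heads are F4, C4, G3: the pattern moves down a 4th.
So cell 4 is D3 G#3.

D3 G#3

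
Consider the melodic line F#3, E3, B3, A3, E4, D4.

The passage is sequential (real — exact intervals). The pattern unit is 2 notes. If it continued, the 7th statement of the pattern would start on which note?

The 2-note cells begin on F#3, B3, E4 — each up a 4th from the last.
Extending the heads up a 4th: A4 → D5 → G5 → C6.

C6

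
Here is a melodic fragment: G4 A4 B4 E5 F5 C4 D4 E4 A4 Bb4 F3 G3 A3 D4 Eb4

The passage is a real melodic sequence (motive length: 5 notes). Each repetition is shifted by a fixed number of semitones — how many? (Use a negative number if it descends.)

-7

With a 5-note motive the entries are G4, C4, F3, each down a 5th from the previous.
G4→C4 is 60 − 67 = -7 semitones.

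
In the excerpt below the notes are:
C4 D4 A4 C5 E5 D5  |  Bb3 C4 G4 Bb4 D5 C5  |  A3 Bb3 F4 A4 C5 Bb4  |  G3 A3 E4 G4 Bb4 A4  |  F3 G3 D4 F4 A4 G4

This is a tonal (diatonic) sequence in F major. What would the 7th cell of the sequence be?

The 6-note cells begin on C4, Bb3, A3, G3, F3 — each down a 2nd from the last.
Carrying on: E3 → D3.
Statement 7 starts on D3 and keeps the same diatonic contour: D3 E3 Bb3 D4 F4 E4.

D3 E3 Bb3 D4 F4 E4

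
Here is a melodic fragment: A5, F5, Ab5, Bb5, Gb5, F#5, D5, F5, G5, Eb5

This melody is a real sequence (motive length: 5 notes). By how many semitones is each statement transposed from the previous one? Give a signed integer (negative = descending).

The 5-note cells begin on A5, F#5 — each down a 3rd from the last.
A5→F#5 is 78 − 81 = -3 semitones.

-3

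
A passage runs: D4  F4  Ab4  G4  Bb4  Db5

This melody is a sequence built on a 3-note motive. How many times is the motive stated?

6 notes in groups of 3 gives 6/3 = 2 statements.
Starts: D4, G4 — each up a 4th.

2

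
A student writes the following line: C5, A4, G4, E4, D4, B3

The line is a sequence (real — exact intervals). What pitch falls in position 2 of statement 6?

With 2-note cells, note 2 of each statement runs A4, E4, B3.
Each moves down a 4th. Continuing: F#3 → C#3 → G#2.

G#2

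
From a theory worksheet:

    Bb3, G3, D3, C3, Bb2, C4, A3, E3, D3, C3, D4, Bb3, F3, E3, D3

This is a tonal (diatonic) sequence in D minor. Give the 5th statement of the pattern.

The 5-note cells begin on Bb3, C4, D4 — each up a 2nd from the last.
Extending up a 2nd: E4 → F4.
Statement 5 starts on F4 and keeps the same diatonic contour: F4 D4 A3 G3 F3.

F4 D4 A3 G3 F3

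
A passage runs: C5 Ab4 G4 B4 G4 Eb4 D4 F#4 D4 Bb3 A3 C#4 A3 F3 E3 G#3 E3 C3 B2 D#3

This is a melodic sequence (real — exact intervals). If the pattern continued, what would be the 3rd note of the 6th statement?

The unit is 4 notes. Position-3 pitches of the 5 shown cells: G4, D4, A3, E3, B2.
One more down a 4th gives F#2.

F#2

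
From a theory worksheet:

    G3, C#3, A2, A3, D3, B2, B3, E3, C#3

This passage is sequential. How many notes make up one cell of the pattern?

3

There are 9 notes; a 3-note unit gives 3 cells:
G3 C#3 A2 | A3 D3 B2 | B3 E3 C#3
That's a consistent up a 2nd shift per cell, and no other grouping gives one.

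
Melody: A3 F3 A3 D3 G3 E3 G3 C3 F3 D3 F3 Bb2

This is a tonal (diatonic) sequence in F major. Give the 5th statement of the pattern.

D3 Bb2 D3 G2

Taking 4-note groups, the heads are A3, G3, F3: the pattern moves down a 2nd.
Carrying on: E3 → D3.
Statement 5 starts on D3 and keeps the same diatonic contour: D3 Bb2 D3 G2.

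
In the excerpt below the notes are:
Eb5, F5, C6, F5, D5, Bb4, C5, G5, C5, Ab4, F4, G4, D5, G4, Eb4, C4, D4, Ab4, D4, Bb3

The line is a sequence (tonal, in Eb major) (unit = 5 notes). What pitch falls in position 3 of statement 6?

With 5-note cells, note 3 of each statement runs C6, G5, D5, Ab4.
Carrying that down a 4th forward: Eb4 → Bb3.

Bb3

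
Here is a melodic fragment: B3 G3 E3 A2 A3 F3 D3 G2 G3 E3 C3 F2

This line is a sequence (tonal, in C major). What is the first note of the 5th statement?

E3

Unit = 4 notes; the statements start on B3, A3, G3, moving down a 2nd each time.
Continuing: F3 → E3. Statement 5 starts on E3.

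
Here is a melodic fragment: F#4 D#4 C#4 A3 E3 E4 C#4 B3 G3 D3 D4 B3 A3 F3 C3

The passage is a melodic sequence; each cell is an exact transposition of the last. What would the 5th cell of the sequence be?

Unit = 5 notes; the statements start on F#4, E4, D4, moving down a 2nd each time.
Continuing the starts: C4 → Bb3.
So cell 5 is Bb3 G3 F3 Db3 Ab2.

Bb3 G3 F3 Db3 Ab2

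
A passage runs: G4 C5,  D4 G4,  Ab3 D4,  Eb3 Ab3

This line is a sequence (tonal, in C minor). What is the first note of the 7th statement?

With a 2-note motive the entries are G4, D4, Ab3, Eb3, each down a 4th from the previous.
Continuing: Bb2 → F2 → C2. Statement 7 starts on C2.

C2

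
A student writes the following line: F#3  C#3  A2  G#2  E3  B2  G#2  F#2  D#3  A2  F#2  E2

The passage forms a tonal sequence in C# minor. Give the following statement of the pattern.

C#3 G#2 E2 D#2

With a 4-note motive the entries are F#3, E3, D#3, each down a 2nd from the previous.
So cell 4 is C#3 G#2 E2 D#2.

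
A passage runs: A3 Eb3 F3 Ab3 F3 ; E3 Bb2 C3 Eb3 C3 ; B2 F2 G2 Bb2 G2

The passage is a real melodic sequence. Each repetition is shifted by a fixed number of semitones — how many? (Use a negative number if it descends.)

-5

Taking 5-note groups, the heads are A3, E3, B2: the pattern moves down a 4th.
Counting half-steps from A3 to E3: -5.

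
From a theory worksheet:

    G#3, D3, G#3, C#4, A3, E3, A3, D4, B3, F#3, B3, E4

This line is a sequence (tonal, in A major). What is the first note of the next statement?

With a 4-note motive the entries are G#3, A3, B3, each up a 2nd from the previous.
The next head, up a 2nd from B3, is C#4.

C#4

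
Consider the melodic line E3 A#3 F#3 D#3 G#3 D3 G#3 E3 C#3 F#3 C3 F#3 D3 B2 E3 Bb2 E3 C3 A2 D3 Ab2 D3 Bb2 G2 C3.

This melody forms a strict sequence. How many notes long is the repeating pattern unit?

5

There are 25 notes; a 5-note unit gives 5 cells:
E3 A#3 F#3 D#3 G#3 | D3 G#3 E3 C#3 F#3 | C3 F#3 D3 B2 E3 | Bb2 E3 C3 A2 D3 | Ab2 D3 Bb2 G2 C3
Every group is a transposition down a 2nd of the one before; no shorter unit works.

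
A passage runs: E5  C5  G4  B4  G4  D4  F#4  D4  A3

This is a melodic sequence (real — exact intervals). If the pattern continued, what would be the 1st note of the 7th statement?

Grouping in 3s, the 1st note of each cell is E5, B4, F#4.
Extending down a 4th: C#4 → G#3 → D#3 → A#2.

A#2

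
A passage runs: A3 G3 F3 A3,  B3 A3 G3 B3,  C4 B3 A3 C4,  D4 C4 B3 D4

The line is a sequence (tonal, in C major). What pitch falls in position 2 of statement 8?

G4

With 4-note cells, note 2 of each statement runs G3, A3, B3, C4.
Carrying that up a 2nd forward: D4 → E4 → F4 → G4.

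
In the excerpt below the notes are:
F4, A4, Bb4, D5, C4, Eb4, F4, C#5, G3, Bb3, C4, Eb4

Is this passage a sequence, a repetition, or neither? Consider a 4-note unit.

neither

Note 4 of cell 2 is C#5; if this were a sequence it would be A4. No unit length gives a consistent transposition pattern.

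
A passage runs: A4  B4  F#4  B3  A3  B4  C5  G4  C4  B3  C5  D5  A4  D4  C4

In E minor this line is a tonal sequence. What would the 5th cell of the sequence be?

The 5-note cells begin on A4, B4, C5 — each up a 2nd from the last.
Carrying on: D5 → E5.
From E5 the diatonic shape gives E5 F#5 C5 F#4 E4.

E5 F#5 C5 F#4 E4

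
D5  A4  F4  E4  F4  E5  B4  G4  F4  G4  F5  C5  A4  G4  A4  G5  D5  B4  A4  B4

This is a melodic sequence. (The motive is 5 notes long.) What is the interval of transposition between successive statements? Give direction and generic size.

Unit = 5 notes; the statements start on D5, E5, F5, G5, moving up a 2nd each time.
From D5 to E5: up a 2nd.

up a 2nd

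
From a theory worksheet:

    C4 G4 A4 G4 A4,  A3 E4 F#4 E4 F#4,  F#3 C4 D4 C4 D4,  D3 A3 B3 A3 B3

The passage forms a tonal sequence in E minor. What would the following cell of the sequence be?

Taking 5-note groups, the heads are C4, A3, F#3, D3: the pattern moves down a 3rd.
So cell 5 is B2 F#3 G3 F#3 G3.

B2 F#3 G3 F#3 G3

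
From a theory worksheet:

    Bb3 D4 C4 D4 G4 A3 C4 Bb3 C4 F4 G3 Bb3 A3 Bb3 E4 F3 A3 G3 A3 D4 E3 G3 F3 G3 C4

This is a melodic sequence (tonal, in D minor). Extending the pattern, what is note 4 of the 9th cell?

Grouping in 5s, the 4th note of each cell is D4, C4, Bb3, A3, G3.
Extending down a 2nd: F3 → E3 → D3 → C3.

C3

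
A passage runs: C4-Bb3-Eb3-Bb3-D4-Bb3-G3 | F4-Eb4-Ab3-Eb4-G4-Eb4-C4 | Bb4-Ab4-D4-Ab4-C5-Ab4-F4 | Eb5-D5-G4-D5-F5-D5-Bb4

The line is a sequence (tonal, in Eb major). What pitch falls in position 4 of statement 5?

G5

Grouping in 7s, the 4th note of each cell is Bb3, Eb4, Ab4, D5.
From D5, up a 4th gives G5.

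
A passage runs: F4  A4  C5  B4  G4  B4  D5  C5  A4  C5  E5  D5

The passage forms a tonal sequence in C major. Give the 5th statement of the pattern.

The 4-note cells begin on F4, G4, A4 — each up a 2nd from the last.
Extending up a 2nd: B4 → C5.
From C5 the diatonic shape gives C5 E5 G5 F5.

C5 E5 G5 F5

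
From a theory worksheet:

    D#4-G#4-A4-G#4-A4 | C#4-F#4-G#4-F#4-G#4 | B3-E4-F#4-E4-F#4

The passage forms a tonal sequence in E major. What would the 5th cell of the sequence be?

G#3 C#4 D#4 C#4 D#4

With a 5-note motive the entries are D#4, C#4, B3, each down a 2nd from the previous.
Continuing the starts: A3 → G#3.
Statement 5 starts on G#3 and keeps the same diatonic contour: G#3 C#4 D#4 C#4 D#4.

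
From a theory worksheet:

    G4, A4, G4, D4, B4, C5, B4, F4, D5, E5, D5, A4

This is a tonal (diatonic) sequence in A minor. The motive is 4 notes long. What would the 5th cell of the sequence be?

Unit = 4 notes; the statements start on G4, B4, D5, moving up a 3rd each time.
Extending up a 3rd: F5 → A5.
Statement 5 starts on A5 and keeps the same diatonic contour: A5 B5 A5 E5.

A5 B5 A5 E5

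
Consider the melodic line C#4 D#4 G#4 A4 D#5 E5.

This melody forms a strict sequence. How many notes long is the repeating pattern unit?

2

6 notes total. Splitting into 3 groups of 2:
C#4 D#4 | G#4 A4 | D#5 E5
Each cell is the previous one up a 5th — so the unit is 2 notes.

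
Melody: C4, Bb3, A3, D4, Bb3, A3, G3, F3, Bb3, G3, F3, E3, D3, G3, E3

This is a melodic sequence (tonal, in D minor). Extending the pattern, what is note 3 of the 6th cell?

With 5-note cells, note 3 of each statement runs A3, F3, D3.
Each moves down a 3rd. Continuing: Bb2 → G2 → E2.

E2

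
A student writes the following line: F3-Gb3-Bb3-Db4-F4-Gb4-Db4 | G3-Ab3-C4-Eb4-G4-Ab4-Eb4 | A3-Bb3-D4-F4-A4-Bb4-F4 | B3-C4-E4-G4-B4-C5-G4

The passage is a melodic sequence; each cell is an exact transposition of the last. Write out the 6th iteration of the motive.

With a 7-note motive the entries are F3, G3, A3, B3, each up a 2nd from the previous.
Continuing the starts: C#4 → D#4.
From D#4 the exact shape gives D#4 E4 G#4 B4 D#5 E5 B4.

D#4 E4 G#4 B4 D#5 E5 B4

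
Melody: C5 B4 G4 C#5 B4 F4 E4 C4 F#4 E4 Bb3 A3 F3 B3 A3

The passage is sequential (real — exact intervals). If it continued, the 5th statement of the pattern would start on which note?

Ab2

The 5-note cells begin on C5, F4, Bb3 — each down a 5th from the last.
Continuing: Eb3 → Ab2. Statement 5 starts on Ab2.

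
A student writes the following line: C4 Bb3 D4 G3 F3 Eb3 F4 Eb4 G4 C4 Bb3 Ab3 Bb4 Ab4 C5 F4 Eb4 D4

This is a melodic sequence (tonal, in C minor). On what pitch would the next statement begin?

With a 6-note motive the entries are C4, F4, Bb4, each up a 4th from the previous.
One more step up a 4th gives Eb5.

Eb5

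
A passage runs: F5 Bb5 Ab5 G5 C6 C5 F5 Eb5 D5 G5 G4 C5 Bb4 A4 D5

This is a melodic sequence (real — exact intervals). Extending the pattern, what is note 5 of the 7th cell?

Grouping in 5s, the 5th note of each cell is C6, G5, D5.
Each moves down a 4th. Continuing: A4 → E4 → B3 → F#3.

F#3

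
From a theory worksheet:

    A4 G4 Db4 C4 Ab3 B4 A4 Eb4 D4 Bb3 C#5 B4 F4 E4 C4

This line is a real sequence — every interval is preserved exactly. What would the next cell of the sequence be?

D#5 C#5 G4 F#4 D4

Taking 5-note groups, the heads are A4, B4, C#5: the pattern moves up a 2nd.
From D#5 the exact shape gives D#5 C#5 G4 F#4 D4.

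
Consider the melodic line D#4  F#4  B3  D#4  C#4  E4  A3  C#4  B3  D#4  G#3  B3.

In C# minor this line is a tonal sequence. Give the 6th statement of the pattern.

The 4-note cells begin on D#4, C#4, B3 — each down a 2nd from the last.
Continuing the starts: A3 → G#3 → F#3.
Statement 6 starts on F#3 and keeps the same diatonic contour: F#3 A3 D#3 F#3.

F#3 A3 D#3 F#3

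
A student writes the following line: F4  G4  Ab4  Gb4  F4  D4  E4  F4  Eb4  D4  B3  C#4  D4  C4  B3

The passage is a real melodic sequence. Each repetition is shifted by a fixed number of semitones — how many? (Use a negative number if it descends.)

Taking 5-note groups, the heads are F4, D4, B3: the pattern moves down a 3rd.
F4→D4 is 62 − 65 = -3 semitones.

-3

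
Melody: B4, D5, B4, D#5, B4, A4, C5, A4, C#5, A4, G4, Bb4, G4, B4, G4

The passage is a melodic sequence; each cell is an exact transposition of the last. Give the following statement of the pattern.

Unit = 5 notes; the statements start on B4, A4, G4, moving down a 2nd each time.
Statement 4 starts on F4 and keeps the same exact contour: F4 Ab4 F4 A4 F4.

F4 Ab4 F4 A4 F4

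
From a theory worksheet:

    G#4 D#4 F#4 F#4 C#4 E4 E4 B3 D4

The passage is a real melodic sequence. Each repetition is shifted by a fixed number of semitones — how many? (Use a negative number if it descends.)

Unit = 3 notes; the statements start on G#4, F#4, E4, moving down a 2nd each time.
G#4 to F#4 spans -2 semitones.

-2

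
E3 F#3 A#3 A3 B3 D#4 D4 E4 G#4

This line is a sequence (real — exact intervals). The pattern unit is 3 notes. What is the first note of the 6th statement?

F5

Taking 3-note groups, the heads are E3, A3, D4: the pattern moves up a 4th.
Extending the heads up a 4th: G4 → C5 → F5.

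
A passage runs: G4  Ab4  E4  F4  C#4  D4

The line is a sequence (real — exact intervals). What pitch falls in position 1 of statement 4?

A#3

The unit is 2 notes. Position-1 pitches of the 3 shown cells: G4, E4, C#4.
One more down a 3rd gives A#3.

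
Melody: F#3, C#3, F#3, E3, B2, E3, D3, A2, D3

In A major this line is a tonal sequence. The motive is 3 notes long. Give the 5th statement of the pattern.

The 3-note cells begin on F#3, E3, D3 — each down a 2nd from the last.
Extending down a 2nd: C#3 → B2.
Statement 5 starts on B2 and keeps the same diatonic contour: B2 F#2 B2.

B2 F#2 B2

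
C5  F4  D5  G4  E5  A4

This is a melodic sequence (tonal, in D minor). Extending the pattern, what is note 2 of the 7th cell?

E5

Grouping in 2s, the 2nd note of each cell is F4, G4, A4.
Each moves up a 2nd. Continuing: Bb4 → C5 → D5 → E5.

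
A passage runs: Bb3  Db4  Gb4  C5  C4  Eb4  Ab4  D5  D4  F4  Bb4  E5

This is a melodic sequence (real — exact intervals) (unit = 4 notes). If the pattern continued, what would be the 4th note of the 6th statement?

A#5

With 4-note cells, note 4 of each statement runs C5, D5, E5.
Extending up a 2nd: F#5 → G#5 → A#5.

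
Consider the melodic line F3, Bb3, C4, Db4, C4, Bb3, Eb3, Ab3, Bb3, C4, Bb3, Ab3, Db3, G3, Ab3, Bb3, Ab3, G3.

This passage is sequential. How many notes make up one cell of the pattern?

6

18 notes total. Splitting into 3 groups of 6:
F3 Bb3 C4 Db4 C4 Bb3 | Eb3 Ab3 Bb3 C4 Bb3 Ab3 | Db3 G3 Ab3 Bb3 Ab3 G3
Each cell is the previous one down a 2nd — so the unit is 6 notes.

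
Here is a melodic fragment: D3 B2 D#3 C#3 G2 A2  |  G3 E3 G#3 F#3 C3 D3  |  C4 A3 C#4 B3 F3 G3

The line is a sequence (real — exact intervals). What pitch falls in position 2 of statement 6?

C5

The unit is 6 notes. Position-2 pitches of the 3 shown cells: B2, E3, A3.
Each moves up a 4th. Continuing: D4 → G4 → C5.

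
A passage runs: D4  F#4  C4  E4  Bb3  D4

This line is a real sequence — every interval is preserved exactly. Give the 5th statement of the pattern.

With a 2-note motive the entries are D4, C4, Bb3, each down a 2nd from the previous.
Extending down a 2nd: Ab3 → Gb3.
So cell 5 is Gb3 Bb3.

Gb3 Bb3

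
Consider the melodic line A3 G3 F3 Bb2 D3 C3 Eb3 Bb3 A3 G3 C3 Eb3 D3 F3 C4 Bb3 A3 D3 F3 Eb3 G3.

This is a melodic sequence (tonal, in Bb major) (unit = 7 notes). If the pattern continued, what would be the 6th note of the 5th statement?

With 7-note cells, note 6 of each statement runs C3, D3, Eb3.
Carrying that up a 2nd forward: F3 → G3.

G3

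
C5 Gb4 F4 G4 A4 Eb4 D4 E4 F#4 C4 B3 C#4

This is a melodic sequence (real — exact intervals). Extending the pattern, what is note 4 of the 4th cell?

A#3

Grouping in 4s, the 4th note of each cell is G4, E4, C#4.
One more down a 3rd gives A#3.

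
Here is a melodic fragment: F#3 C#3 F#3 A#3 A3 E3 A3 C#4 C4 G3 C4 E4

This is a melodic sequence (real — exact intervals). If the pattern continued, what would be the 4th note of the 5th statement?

Bb4

The unit is 4 notes. Position-4 pitches of the 3 shown cells: A#3, C#4, E4.
Each moves up a 3rd. Continuing: G4 → Bb4.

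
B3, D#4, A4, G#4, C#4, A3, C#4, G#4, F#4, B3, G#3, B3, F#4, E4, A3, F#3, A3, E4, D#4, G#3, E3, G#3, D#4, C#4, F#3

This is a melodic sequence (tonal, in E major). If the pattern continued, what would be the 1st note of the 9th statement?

A2

With 5-note cells, note 1 of each statement runs B3, A3, G#3, F#3, E3.
Carrying that down a 2nd forward: D#3 → C#3 → B2 → A2.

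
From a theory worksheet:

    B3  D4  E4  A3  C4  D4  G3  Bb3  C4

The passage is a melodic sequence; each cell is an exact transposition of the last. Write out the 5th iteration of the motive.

The 3-note cells begin on B3, A3, G3 — each down a 2nd from the last.
Carrying on: F3 → Eb3.
From Eb3 the exact shape gives Eb3 Gb3 Ab3.

Eb3 Gb3 Ab3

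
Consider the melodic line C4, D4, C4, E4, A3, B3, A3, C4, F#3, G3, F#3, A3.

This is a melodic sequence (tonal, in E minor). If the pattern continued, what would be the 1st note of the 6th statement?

The unit is 4 notes. Position-1 pitches of the 3 shown cells: C4, A3, F#3.
Carrying that down a 3rd forward: D3 → B2 → G2.

G2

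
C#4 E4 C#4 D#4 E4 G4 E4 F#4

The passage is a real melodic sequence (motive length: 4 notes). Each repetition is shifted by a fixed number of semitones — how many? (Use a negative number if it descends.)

3

The 4-note cells begin on C#4, E4 — each up a 3rd from the last.
C#4 to E4 spans +3 semitones.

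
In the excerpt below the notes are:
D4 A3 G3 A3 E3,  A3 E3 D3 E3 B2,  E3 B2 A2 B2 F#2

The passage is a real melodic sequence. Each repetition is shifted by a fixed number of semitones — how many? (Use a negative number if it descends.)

-5

Taking 5-note groups, the heads are D4, A3, E3: the pattern moves down a 4th.
Counting half-steps from D4 to A3: -5.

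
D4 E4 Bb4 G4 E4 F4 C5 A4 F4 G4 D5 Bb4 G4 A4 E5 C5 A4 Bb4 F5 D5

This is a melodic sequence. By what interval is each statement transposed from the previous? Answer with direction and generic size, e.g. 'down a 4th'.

up a 2nd

With a 4-note motive the entries are D4, E4, F4, G4, A4, each up a 2nd from the previous.
D4 to E4 is up a 2nd.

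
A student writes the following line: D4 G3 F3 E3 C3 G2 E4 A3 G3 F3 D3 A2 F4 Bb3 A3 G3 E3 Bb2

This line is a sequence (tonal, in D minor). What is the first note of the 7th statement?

With a 6-note motive the entries are D4, E4, F4, each up a 2nd from the previous.
Continuing: G4 → A4 → Bb4 → C5. Statement 7 starts on C5.

C5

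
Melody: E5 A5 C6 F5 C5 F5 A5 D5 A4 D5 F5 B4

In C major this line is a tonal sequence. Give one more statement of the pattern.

The 4-note cells begin on E5, C5, A4 — each down a 3rd from the last.
From F4 the diatonic shape gives F4 B4 D5 G4.

F4 B4 D5 G4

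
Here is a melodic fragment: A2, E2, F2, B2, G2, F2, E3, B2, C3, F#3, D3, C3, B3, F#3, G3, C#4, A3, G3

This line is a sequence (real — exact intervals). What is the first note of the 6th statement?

Taking 6-note groups, the heads are A2, E3, B3: the pattern moves up a 5th.
Extending the heads up a 5th: F#4 → C#5 → G#5.

G#5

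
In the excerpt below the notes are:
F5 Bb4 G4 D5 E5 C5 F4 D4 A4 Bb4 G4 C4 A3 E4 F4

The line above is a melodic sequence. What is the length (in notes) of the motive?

15 notes total. Splitting into 3 groups of 5:
F5 Bb4 G4 D5 E5 | C5 F4 D4 A4 Bb4 | G4 C4 A3 E4 F4
That's a consistent down a 4th shift per cell, and no other grouping gives one.

5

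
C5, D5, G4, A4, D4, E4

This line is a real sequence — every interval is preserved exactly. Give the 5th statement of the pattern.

E3 F#3

With a 2-note motive the entries are C5, G4, D4, each down a 4th from the previous.
Carrying on: A3 → E3.
So cell 5 is E3 F#3.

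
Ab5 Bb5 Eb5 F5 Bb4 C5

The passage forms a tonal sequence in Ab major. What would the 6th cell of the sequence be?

Unit = 2 notes; the statements start on Ab5, Eb5, Bb4, moving down a 4th each time.
Carrying on: F4 → C4 → G3.
So cell 6 is G3 Ab3.

G3 Ab3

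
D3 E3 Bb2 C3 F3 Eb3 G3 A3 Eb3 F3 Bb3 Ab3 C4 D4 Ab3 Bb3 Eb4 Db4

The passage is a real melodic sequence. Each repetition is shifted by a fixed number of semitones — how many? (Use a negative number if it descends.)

5

The 6-note cells begin on D3, G3, C4 — each up a 4th from the last.
D3 to G3 spans +5 semitones.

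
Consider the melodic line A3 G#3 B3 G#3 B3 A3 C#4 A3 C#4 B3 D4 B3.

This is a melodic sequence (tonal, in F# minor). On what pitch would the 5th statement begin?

E4

Taking 4-note groups, the heads are A3, B3, C#4: the pattern moves up a 2nd.
Continuing: D4 → E4. Statement 5 starts on E4.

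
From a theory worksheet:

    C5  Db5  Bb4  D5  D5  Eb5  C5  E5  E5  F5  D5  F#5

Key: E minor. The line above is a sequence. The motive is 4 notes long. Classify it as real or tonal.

Each cell has the same semitone pattern (1, -3, 4) — intervals are preserved exactly.
And Db5 lies outside E minor, so the sequence is real rather than tonal.

real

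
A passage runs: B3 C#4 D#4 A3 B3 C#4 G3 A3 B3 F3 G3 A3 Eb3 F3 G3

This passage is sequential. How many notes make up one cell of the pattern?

15 notes total. Splitting into 5 groups of 3:
B3 C#4 D#4 | A3 B3 C#4 | G3 A3 B3 | F3 G3 A3 | Eb3 F3 G3
That's a consistent down a 2nd shift per cell, and no other grouping gives one.

3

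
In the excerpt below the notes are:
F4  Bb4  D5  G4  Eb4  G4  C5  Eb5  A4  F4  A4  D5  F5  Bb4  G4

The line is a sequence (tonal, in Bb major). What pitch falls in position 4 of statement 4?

C5

With 5-note cells, note 4 of each statement runs G4, A4, Bb4.
Each moves up a 2nd; the next is C5.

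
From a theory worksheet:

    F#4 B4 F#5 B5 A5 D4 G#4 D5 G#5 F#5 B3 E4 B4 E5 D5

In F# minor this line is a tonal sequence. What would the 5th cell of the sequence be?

Unit = 5 notes; the statements start on F#4, D4, B3, moving down a 3rd each time.
Extending down a 3rd: G#3 → E3.
From E3 the diatonic shape gives E3 A3 E4 A4 G#4.

E3 A3 E4 A4 G#4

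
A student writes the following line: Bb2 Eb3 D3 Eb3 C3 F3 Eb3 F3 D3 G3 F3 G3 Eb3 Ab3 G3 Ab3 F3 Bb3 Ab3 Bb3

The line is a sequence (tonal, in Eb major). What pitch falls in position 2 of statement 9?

F4

Grouping in 4s, the 2nd note of each cell is Eb3, F3, G3, Ab3, Bb3.
Carrying that up a 2nd forward: C4 → D4 → Eb4 → F4.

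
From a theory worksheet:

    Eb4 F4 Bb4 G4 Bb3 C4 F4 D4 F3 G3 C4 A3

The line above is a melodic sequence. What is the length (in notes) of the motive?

4

12 notes total. Splitting into 3 groups of 4:
Eb4 F4 Bb4 G4 | Bb3 C4 F4 D4 | F3 G3 C4 A3
Each cell is the previous one down a 4th — so the unit is 4 notes.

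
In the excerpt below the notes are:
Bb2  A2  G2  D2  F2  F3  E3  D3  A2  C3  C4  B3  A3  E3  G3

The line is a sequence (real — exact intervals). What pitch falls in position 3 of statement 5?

B4

With 5-note cells, note 3 of each statement runs G2, D3, A3.
Each moves up a 5th. Continuing: E4 → B4.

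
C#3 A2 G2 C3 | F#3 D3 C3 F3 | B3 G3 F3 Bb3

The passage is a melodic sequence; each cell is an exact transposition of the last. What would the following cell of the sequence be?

Taking 4-note groups, the heads are C#3, F#3, B3: the pattern moves up a 4th.
So cell 4 is E4 C4 Bb3 Eb4.

E4 C4 Bb3 Eb4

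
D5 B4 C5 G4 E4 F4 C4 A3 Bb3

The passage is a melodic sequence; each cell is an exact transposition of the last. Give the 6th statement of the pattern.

Taking 3-note groups, the heads are D5, G4, C4: the pattern moves down a 5th.
Carrying on: F3 → Bb2 → Eb2.
From Eb2 the exact shape gives Eb2 C2 Db2.

Eb2 C2 Db2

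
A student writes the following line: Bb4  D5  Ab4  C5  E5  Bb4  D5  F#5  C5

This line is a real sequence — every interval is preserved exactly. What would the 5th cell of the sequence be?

Taking 3-note groups, the heads are Bb4, C5, D5: the pattern moves up a 2nd.
Continuing the starts: E5 → F#5.
Statement 5 starts on F#5 and keeps the same exact contour: F#5 A#5 E5.

F#5 A#5 E5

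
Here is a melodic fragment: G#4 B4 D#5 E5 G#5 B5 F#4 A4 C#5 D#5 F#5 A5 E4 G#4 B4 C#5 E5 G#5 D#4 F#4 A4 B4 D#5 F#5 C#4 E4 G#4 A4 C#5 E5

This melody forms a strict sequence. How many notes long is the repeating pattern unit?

There are 30 notes; a 6-note unit gives 5 cells:
G#4 B4 D#5 E5 G#5 B5 | F#4 A4 C#5 D#5 F#5 A5 | E4 G#4 B4 C#5 E5 G#5 | D#4 F#4 A4 B4 D#5 F#5 | C#4 E4 G#4 A4 C#5 E5
That's a consistent down a 2nd shift per cell, and no other grouping gives one.

6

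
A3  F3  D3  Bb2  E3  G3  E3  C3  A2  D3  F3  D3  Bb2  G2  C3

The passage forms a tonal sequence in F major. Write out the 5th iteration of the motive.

D3 Bb2 G2 E2 A2

With a 5-note motive the entries are A3, G3, F3, each down a 2nd from the previous.
Continuing the starts: E3 → D3.
So cell 5 is D3 Bb2 G2 E2 A2.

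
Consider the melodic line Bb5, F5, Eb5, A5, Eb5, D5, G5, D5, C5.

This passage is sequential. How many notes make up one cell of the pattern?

3

9 notes total. Splitting into 3 groups of 3:
Bb5 F5 Eb5 | A5 Eb5 D5 | G5 D5 C5
That's a consistent down a 2nd shift per cell, and no other grouping gives one.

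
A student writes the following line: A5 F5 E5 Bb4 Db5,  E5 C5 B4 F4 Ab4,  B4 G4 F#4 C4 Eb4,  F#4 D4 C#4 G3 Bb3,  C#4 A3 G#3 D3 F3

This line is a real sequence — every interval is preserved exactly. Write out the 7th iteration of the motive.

D#3 B2 A#2 E2 G2

Unit = 5 notes; the statements start on A5, E5, B4, F#4, C#4, moving down a 4th each time.
Continuing the starts: G#3 → D#3.
So cell 7 is D#3 B2 A#2 E2 G2.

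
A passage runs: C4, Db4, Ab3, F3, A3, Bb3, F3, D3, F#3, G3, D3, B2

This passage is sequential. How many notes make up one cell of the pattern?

4

Try groups of 4 (3 cells in 12 notes):
C4 Db4 Ab3 F3 | A3 Bb3 F3 D3 | F#3 G3 D3 B2
That's a consistent down a 3rd shift per cell, and no other grouping gives one.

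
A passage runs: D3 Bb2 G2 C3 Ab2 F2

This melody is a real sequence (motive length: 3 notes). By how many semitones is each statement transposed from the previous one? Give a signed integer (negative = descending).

Taking 3-note groups, the heads are D3, C3: the pattern moves down a 2nd.
D3→C3 is 48 − 50 = -2 semitones.

-2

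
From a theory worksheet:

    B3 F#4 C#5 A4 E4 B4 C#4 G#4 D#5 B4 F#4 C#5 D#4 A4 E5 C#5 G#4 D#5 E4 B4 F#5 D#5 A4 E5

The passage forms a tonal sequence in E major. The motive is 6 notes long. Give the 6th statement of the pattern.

With a 6-note motive the entries are B3, C#4, D#4, E4, each up a 2nd from the previous.
Extending up a 2nd: F#4 → G#4.
So cell 6 is G#4 D#5 A5 F#5 C#5 G#5.

G#4 D#5 A5 F#5 C#5 G#5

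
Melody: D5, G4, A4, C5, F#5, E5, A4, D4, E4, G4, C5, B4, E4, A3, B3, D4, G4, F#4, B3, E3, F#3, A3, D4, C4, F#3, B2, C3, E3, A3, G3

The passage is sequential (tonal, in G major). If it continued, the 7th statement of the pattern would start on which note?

Unit = 6 notes; the statements start on D5, A4, E4, B3, F#3, moving down a 4th each time.
Continuing: C3 → G2. Statement 7 starts on G2.

G2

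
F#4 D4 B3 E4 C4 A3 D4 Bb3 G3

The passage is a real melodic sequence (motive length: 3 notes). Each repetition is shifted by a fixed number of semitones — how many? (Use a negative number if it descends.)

-2

With a 3-note motive the entries are F#4, E4, D4, each down a 2nd from the previous.
F#4→E4 is 64 − 66 = -2 semitones.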